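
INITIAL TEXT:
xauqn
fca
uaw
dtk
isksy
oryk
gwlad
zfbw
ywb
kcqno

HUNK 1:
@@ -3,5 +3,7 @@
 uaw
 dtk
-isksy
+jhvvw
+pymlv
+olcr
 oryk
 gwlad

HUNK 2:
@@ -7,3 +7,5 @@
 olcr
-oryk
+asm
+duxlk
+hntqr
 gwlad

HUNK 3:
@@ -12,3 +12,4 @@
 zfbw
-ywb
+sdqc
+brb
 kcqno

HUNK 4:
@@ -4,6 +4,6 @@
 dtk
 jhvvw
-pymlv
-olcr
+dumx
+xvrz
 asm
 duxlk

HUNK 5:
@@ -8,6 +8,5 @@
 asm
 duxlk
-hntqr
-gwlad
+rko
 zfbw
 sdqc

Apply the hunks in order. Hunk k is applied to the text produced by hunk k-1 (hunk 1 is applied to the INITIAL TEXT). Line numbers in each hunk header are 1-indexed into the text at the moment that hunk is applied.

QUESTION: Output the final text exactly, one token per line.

Answer: xauqn
fca
uaw
dtk
jhvvw
dumx
xvrz
asm
duxlk
rko
zfbw
sdqc
brb
kcqno

Derivation:
Hunk 1: at line 3 remove [isksy] add [jhvvw,pymlv,olcr] -> 12 lines: xauqn fca uaw dtk jhvvw pymlv olcr oryk gwlad zfbw ywb kcqno
Hunk 2: at line 7 remove [oryk] add [asm,duxlk,hntqr] -> 14 lines: xauqn fca uaw dtk jhvvw pymlv olcr asm duxlk hntqr gwlad zfbw ywb kcqno
Hunk 3: at line 12 remove [ywb] add [sdqc,brb] -> 15 lines: xauqn fca uaw dtk jhvvw pymlv olcr asm duxlk hntqr gwlad zfbw sdqc brb kcqno
Hunk 4: at line 4 remove [pymlv,olcr] add [dumx,xvrz] -> 15 lines: xauqn fca uaw dtk jhvvw dumx xvrz asm duxlk hntqr gwlad zfbw sdqc brb kcqno
Hunk 5: at line 8 remove [hntqr,gwlad] add [rko] -> 14 lines: xauqn fca uaw dtk jhvvw dumx xvrz asm duxlk rko zfbw sdqc brb kcqno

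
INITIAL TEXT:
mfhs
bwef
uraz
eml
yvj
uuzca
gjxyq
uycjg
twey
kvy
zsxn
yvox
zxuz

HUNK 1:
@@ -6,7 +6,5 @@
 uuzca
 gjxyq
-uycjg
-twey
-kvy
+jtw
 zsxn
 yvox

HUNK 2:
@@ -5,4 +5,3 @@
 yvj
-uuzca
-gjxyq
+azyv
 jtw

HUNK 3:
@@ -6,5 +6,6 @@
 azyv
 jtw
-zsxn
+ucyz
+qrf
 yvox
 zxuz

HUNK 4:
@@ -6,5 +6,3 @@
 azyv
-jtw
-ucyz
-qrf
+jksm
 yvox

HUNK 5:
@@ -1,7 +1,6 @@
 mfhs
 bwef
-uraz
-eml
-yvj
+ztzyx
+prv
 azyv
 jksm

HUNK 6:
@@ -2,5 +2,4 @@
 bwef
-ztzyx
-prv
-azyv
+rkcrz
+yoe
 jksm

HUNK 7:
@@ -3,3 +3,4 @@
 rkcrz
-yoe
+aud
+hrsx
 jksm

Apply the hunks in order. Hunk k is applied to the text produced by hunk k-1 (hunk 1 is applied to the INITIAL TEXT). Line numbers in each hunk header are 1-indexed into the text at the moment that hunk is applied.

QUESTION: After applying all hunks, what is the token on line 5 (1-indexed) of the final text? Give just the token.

Hunk 1: at line 6 remove [uycjg,twey,kvy] add [jtw] -> 11 lines: mfhs bwef uraz eml yvj uuzca gjxyq jtw zsxn yvox zxuz
Hunk 2: at line 5 remove [uuzca,gjxyq] add [azyv] -> 10 lines: mfhs bwef uraz eml yvj azyv jtw zsxn yvox zxuz
Hunk 3: at line 6 remove [zsxn] add [ucyz,qrf] -> 11 lines: mfhs bwef uraz eml yvj azyv jtw ucyz qrf yvox zxuz
Hunk 4: at line 6 remove [jtw,ucyz,qrf] add [jksm] -> 9 lines: mfhs bwef uraz eml yvj azyv jksm yvox zxuz
Hunk 5: at line 1 remove [uraz,eml,yvj] add [ztzyx,prv] -> 8 lines: mfhs bwef ztzyx prv azyv jksm yvox zxuz
Hunk 6: at line 2 remove [ztzyx,prv,azyv] add [rkcrz,yoe] -> 7 lines: mfhs bwef rkcrz yoe jksm yvox zxuz
Hunk 7: at line 3 remove [yoe] add [aud,hrsx] -> 8 lines: mfhs bwef rkcrz aud hrsx jksm yvox zxuz
Final line 5: hrsx

Answer: hrsx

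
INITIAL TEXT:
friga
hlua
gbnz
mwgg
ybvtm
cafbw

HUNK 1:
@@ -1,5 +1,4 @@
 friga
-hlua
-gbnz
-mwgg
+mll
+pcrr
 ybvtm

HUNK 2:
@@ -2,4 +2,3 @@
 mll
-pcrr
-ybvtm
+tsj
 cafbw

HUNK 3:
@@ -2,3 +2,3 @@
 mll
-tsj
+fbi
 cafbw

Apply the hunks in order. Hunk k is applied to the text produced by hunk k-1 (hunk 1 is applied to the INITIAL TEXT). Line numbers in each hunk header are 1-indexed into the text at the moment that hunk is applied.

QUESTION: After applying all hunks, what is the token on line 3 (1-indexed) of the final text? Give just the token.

Answer: fbi

Derivation:
Hunk 1: at line 1 remove [hlua,gbnz,mwgg] add [mll,pcrr] -> 5 lines: friga mll pcrr ybvtm cafbw
Hunk 2: at line 2 remove [pcrr,ybvtm] add [tsj] -> 4 lines: friga mll tsj cafbw
Hunk 3: at line 2 remove [tsj] add [fbi] -> 4 lines: friga mll fbi cafbw
Final line 3: fbi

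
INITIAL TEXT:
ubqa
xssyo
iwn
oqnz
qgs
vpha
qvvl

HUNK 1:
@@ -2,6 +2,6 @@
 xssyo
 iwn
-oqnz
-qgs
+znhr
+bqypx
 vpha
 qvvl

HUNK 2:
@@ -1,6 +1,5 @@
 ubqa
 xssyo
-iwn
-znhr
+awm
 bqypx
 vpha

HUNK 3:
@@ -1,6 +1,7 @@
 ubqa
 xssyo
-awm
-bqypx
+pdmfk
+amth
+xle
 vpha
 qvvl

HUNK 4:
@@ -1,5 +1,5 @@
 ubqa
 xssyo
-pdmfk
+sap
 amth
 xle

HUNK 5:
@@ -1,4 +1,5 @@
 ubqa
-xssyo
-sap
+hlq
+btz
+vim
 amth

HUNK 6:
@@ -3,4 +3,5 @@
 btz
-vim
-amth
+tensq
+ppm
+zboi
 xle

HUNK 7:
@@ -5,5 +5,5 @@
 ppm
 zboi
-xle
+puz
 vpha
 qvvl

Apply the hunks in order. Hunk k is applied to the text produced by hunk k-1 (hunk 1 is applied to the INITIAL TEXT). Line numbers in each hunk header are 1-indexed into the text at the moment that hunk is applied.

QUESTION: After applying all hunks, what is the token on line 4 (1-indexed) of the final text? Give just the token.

Hunk 1: at line 2 remove [oqnz,qgs] add [znhr,bqypx] -> 7 lines: ubqa xssyo iwn znhr bqypx vpha qvvl
Hunk 2: at line 1 remove [iwn,znhr] add [awm] -> 6 lines: ubqa xssyo awm bqypx vpha qvvl
Hunk 3: at line 1 remove [awm,bqypx] add [pdmfk,amth,xle] -> 7 lines: ubqa xssyo pdmfk amth xle vpha qvvl
Hunk 4: at line 1 remove [pdmfk] add [sap] -> 7 lines: ubqa xssyo sap amth xle vpha qvvl
Hunk 5: at line 1 remove [xssyo,sap] add [hlq,btz,vim] -> 8 lines: ubqa hlq btz vim amth xle vpha qvvl
Hunk 6: at line 3 remove [vim,amth] add [tensq,ppm,zboi] -> 9 lines: ubqa hlq btz tensq ppm zboi xle vpha qvvl
Hunk 7: at line 5 remove [xle] add [puz] -> 9 lines: ubqa hlq btz tensq ppm zboi puz vpha qvvl
Final line 4: tensq

Answer: tensq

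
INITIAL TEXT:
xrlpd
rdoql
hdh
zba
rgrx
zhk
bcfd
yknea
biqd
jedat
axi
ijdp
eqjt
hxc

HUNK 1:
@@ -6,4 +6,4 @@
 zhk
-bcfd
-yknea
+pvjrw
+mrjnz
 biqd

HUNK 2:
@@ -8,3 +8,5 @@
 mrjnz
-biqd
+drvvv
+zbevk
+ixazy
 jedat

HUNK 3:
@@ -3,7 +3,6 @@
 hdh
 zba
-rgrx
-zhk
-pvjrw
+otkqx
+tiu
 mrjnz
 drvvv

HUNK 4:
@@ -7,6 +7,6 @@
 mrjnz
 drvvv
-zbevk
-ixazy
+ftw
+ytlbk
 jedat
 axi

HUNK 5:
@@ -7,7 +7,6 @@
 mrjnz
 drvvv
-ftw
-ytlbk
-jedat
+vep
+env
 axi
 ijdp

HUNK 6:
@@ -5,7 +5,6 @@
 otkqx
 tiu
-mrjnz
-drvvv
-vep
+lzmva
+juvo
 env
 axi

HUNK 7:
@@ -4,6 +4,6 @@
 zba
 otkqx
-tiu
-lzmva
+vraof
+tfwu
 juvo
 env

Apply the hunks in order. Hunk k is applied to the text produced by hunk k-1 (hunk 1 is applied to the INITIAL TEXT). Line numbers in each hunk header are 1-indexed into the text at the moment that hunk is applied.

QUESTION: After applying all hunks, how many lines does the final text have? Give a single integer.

Answer: 13

Derivation:
Hunk 1: at line 6 remove [bcfd,yknea] add [pvjrw,mrjnz] -> 14 lines: xrlpd rdoql hdh zba rgrx zhk pvjrw mrjnz biqd jedat axi ijdp eqjt hxc
Hunk 2: at line 8 remove [biqd] add [drvvv,zbevk,ixazy] -> 16 lines: xrlpd rdoql hdh zba rgrx zhk pvjrw mrjnz drvvv zbevk ixazy jedat axi ijdp eqjt hxc
Hunk 3: at line 3 remove [rgrx,zhk,pvjrw] add [otkqx,tiu] -> 15 lines: xrlpd rdoql hdh zba otkqx tiu mrjnz drvvv zbevk ixazy jedat axi ijdp eqjt hxc
Hunk 4: at line 7 remove [zbevk,ixazy] add [ftw,ytlbk] -> 15 lines: xrlpd rdoql hdh zba otkqx tiu mrjnz drvvv ftw ytlbk jedat axi ijdp eqjt hxc
Hunk 5: at line 7 remove [ftw,ytlbk,jedat] add [vep,env] -> 14 lines: xrlpd rdoql hdh zba otkqx tiu mrjnz drvvv vep env axi ijdp eqjt hxc
Hunk 6: at line 5 remove [mrjnz,drvvv,vep] add [lzmva,juvo] -> 13 lines: xrlpd rdoql hdh zba otkqx tiu lzmva juvo env axi ijdp eqjt hxc
Hunk 7: at line 4 remove [tiu,lzmva] add [vraof,tfwu] -> 13 lines: xrlpd rdoql hdh zba otkqx vraof tfwu juvo env axi ijdp eqjt hxc
Final line count: 13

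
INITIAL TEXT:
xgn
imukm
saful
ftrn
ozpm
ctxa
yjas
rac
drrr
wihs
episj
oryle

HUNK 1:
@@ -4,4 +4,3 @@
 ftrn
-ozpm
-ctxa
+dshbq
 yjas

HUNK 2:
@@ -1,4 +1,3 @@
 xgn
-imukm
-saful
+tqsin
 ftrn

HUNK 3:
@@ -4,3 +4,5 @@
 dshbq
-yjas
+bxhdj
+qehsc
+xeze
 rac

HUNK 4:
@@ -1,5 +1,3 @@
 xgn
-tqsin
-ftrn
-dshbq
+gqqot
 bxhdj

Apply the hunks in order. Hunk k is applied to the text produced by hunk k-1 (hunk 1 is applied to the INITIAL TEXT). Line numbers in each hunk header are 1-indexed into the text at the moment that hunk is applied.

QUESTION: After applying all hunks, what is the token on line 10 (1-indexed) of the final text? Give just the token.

Answer: oryle

Derivation:
Hunk 1: at line 4 remove [ozpm,ctxa] add [dshbq] -> 11 lines: xgn imukm saful ftrn dshbq yjas rac drrr wihs episj oryle
Hunk 2: at line 1 remove [imukm,saful] add [tqsin] -> 10 lines: xgn tqsin ftrn dshbq yjas rac drrr wihs episj oryle
Hunk 3: at line 4 remove [yjas] add [bxhdj,qehsc,xeze] -> 12 lines: xgn tqsin ftrn dshbq bxhdj qehsc xeze rac drrr wihs episj oryle
Hunk 4: at line 1 remove [tqsin,ftrn,dshbq] add [gqqot] -> 10 lines: xgn gqqot bxhdj qehsc xeze rac drrr wihs episj oryle
Final line 10: oryle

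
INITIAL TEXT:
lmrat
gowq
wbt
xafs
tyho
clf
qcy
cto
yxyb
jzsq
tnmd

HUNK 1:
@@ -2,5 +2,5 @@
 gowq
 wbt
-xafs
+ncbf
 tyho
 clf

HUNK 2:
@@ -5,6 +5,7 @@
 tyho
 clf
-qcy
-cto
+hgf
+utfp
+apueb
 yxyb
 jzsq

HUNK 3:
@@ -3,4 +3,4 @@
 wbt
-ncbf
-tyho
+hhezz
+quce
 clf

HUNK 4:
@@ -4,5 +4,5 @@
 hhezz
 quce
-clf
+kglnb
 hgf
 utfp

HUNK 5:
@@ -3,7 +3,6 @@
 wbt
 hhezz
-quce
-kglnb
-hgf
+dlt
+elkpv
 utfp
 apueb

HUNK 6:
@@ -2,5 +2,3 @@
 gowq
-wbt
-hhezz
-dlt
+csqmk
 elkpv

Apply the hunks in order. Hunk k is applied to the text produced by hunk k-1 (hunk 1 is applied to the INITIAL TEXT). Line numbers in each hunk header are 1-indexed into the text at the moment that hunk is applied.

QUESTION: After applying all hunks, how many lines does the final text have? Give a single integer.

Hunk 1: at line 2 remove [xafs] add [ncbf] -> 11 lines: lmrat gowq wbt ncbf tyho clf qcy cto yxyb jzsq tnmd
Hunk 2: at line 5 remove [qcy,cto] add [hgf,utfp,apueb] -> 12 lines: lmrat gowq wbt ncbf tyho clf hgf utfp apueb yxyb jzsq tnmd
Hunk 3: at line 3 remove [ncbf,tyho] add [hhezz,quce] -> 12 lines: lmrat gowq wbt hhezz quce clf hgf utfp apueb yxyb jzsq tnmd
Hunk 4: at line 4 remove [clf] add [kglnb] -> 12 lines: lmrat gowq wbt hhezz quce kglnb hgf utfp apueb yxyb jzsq tnmd
Hunk 5: at line 3 remove [quce,kglnb,hgf] add [dlt,elkpv] -> 11 lines: lmrat gowq wbt hhezz dlt elkpv utfp apueb yxyb jzsq tnmd
Hunk 6: at line 2 remove [wbt,hhezz,dlt] add [csqmk] -> 9 lines: lmrat gowq csqmk elkpv utfp apueb yxyb jzsq tnmd
Final line count: 9

Answer: 9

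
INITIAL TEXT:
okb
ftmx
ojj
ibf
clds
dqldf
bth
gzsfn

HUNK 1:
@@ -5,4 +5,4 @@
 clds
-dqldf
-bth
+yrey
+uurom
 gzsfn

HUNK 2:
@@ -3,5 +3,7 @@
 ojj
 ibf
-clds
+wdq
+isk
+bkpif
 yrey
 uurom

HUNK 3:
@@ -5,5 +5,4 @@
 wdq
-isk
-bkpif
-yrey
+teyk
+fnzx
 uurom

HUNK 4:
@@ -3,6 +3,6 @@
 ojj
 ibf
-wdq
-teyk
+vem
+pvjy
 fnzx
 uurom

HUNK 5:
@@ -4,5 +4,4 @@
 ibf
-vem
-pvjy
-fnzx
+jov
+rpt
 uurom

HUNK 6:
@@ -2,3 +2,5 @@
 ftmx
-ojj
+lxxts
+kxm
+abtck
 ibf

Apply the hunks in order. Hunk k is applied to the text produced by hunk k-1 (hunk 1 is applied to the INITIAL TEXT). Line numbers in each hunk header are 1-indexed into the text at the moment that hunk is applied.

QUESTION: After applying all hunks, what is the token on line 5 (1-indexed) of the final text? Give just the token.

Answer: abtck

Derivation:
Hunk 1: at line 5 remove [dqldf,bth] add [yrey,uurom] -> 8 lines: okb ftmx ojj ibf clds yrey uurom gzsfn
Hunk 2: at line 3 remove [clds] add [wdq,isk,bkpif] -> 10 lines: okb ftmx ojj ibf wdq isk bkpif yrey uurom gzsfn
Hunk 3: at line 5 remove [isk,bkpif,yrey] add [teyk,fnzx] -> 9 lines: okb ftmx ojj ibf wdq teyk fnzx uurom gzsfn
Hunk 4: at line 3 remove [wdq,teyk] add [vem,pvjy] -> 9 lines: okb ftmx ojj ibf vem pvjy fnzx uurom gzsfn
Hunk 5: at line 4 remove [vem,pvjy,fnzx] add [jov,rpt] -> 8 lines: okb ftmx ojj ibf jov rpt uurom gzsfn
Hunk 6: at line 2 remove [ojj] add [lxxts,kxm,abtck] -> 10 lines: okb ftmx lxxts kxm abtck ibf jov rpt uurom gzsfn
Final line 5: abtck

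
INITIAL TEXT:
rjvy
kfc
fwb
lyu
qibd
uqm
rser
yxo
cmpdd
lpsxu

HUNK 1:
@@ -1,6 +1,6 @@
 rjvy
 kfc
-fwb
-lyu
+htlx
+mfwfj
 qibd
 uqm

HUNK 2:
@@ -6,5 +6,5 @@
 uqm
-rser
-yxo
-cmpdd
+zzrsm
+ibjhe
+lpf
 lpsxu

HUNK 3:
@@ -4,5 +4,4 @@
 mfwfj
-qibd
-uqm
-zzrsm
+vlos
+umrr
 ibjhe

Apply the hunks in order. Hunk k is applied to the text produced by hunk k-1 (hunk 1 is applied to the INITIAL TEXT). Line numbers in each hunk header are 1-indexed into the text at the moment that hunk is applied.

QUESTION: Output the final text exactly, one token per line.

Answer: rjvy
kfc
htlx
mfwfj
vlos
umrr
ibjhe
lpf
lpsxu

Derivation:
Hunk 1: at line 1 remove [fwb,lyu] add [htlx,mfwfj] -> 10 lines: rjvy kfc htlx mfwfj qibd uqm rser yxo cmpdd lpsxu
Hunk 2: at line 6 remove [rser,yxo,cmpdd] add [zzrsm,ibjhe,lpf] -> 10 lines: rjvy kfc htlx mfwfj qibd uqm zzrsm ibjhe lpf lpsxu
Hunk 3: at line 4 remove [qibd,uqm,zzrsm] add [vlos,umrr] -> 9 lines: rjvy kfc htlx mfwfj vlos umrr ibjhe lpf lpsxu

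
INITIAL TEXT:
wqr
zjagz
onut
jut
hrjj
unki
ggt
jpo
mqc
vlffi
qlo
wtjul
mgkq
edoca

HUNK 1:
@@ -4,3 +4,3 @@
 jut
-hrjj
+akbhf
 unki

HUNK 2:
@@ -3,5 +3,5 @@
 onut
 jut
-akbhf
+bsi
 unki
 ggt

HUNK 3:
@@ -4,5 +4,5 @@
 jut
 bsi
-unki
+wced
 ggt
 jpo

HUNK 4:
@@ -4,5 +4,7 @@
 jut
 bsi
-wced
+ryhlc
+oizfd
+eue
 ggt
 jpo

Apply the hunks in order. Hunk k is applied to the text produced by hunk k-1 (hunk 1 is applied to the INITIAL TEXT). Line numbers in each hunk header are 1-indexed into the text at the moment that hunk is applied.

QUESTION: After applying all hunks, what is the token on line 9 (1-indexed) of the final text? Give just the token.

Answer: ggt

Derivation:
Hunk 1: at line 4 remove [hrjj] add [akbhf] -> 14 lines: wqr zjagz onut jut akbhf unki ggt jpo mqc vlffi qlo wtjul mgkq edoca
Hunk 2: at line 3 remove [akbhf] add [bsi] -> 14 lines: wqr zjagz onut jut bsi unki ggt jpo mqc vlffi qlo wtjul mgkq edoca
Hunk 3: at line 4 remove [unki] add [wced] -> 14 lines: wqr zjagz onut jut bsi wced ggt jpo mqc vlffi qlo wtjul mgkq edoca
Hunk 4: at line 4 remove [wced] add [ryhlc,oizfd,eue] -> 16 lines: wqr zjagz onut jut bsi ryhlc oizfd eue ggt jpo mqc vlffi qlo wtjul mgkq edoca
Final line 9: ggt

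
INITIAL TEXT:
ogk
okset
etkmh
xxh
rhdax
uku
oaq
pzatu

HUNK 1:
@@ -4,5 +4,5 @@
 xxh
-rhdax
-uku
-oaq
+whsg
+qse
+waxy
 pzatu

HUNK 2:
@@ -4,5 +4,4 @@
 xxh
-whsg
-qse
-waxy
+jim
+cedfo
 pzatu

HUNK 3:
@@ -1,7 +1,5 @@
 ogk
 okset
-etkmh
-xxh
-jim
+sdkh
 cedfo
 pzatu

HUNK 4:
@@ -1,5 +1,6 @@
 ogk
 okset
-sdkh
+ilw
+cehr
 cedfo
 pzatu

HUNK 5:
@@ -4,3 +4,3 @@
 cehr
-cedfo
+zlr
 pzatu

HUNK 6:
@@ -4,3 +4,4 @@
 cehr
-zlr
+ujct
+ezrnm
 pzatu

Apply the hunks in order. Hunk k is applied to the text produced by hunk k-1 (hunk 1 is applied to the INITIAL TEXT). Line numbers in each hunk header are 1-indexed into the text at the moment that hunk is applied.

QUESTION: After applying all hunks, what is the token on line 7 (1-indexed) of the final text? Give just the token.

Answer: pzatu

Derivation:
Hunk 1: at line 4 remove [rhdax,uku,oaq] add [whsg,qse,waxy] -> 8 lines: ogk okset etkmh xxh whsg qse waxy pzatu
Hunk 2: at line 4 remove [whsg,qse,waxy] add [jim,cedfo] -> 7 lines: ogk okset etkmh xxh jim cedfo pzatu
Hunk 3: at line 1 remove [etkmh,xxh,jim] add [sdkh] -> 5 lines: ogk okset sdkh cedfo pzatu
Hunk 4: at line 1 remove [sdkh] add [ilw,cehr] -> 6 lines: ogk okset ilw cehr cedfo pzatu
Hunk 5: at line 4 remove [cedfo] add [zlr] -> 6 lines: ogk okset ilw cehr zlr pzatu
Hunk 6: at line 4 remove [zlr] add [ujct,ezrnm] -> 7 lines: ogk okset ilw cehr ujct ezrnm pzatu
Final line 7: pzatu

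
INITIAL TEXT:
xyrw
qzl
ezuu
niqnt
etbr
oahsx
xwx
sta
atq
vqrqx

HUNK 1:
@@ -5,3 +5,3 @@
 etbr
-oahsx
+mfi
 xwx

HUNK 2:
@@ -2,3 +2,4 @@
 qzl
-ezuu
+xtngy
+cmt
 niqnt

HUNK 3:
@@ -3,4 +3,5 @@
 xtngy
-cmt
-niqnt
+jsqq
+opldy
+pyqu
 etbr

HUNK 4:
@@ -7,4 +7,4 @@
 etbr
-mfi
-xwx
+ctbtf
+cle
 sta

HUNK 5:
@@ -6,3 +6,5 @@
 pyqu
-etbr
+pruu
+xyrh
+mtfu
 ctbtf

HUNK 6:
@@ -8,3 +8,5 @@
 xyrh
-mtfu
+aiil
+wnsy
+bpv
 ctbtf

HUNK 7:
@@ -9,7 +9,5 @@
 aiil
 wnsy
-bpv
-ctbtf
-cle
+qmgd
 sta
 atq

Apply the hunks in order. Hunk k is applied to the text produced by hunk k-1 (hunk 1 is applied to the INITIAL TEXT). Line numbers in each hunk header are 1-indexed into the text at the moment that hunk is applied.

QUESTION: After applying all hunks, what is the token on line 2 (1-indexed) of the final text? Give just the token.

Answer: qzl

Derivation:
Hunk 1: at line 5 remove [oahsx] add [mfi] -> 10 lines: xyrw qzl ezuu niqnt etbr mfi xwx sta atq vqrqx
Hunk 2: at line 2 remove [ezuu] add [xtngy,cmt] -> 11 lines: xyrw qzl xtngy cmt niqnt etbr mfi xwx sta atq vqrqx
Hunk 3: at line 3 remove [cmt,niqnt] add [jsqq,opldy,pyqu] -> 12 lines: xyrw qzl xtngy jsqq opldy pyqu etbr mfi xwx sta atq vqrqx
Hunk 4: at line 7 remove [mfi,xwx] add [ctbtf,cle] -> 12 lines: xyrw qzl xtngy jsqq opldy pyqu etbr ctbtf cle sta atq vqrqx
Hunk 5: at line 6 remove [etbr] add [pruu,xyrh,mtfu] -> 14 lines: xyrw qzl xtngy jsqq opldy pyqu pruu xyrh mtfu ctbtf cle sta atq vqrqx
Hunk 6: at line 8 remove [mtfu] add [aiil,wnsy,bpv] -> 16 lines: xyrw qzl xtngy jsqq opldy pyqu pruu xyrh aiil wnsy bpv ctbtf cle sta atq vqrqx
Hunk 7: at line 9 remove [bpv,ctbtf,cle] add [qmgd] -> 14 lines: xyrw qzl xtngy jsqq opldy pyqu pruu xyrh aiil wnsy qmgd sta atq vqrqx
Final line 2: qzl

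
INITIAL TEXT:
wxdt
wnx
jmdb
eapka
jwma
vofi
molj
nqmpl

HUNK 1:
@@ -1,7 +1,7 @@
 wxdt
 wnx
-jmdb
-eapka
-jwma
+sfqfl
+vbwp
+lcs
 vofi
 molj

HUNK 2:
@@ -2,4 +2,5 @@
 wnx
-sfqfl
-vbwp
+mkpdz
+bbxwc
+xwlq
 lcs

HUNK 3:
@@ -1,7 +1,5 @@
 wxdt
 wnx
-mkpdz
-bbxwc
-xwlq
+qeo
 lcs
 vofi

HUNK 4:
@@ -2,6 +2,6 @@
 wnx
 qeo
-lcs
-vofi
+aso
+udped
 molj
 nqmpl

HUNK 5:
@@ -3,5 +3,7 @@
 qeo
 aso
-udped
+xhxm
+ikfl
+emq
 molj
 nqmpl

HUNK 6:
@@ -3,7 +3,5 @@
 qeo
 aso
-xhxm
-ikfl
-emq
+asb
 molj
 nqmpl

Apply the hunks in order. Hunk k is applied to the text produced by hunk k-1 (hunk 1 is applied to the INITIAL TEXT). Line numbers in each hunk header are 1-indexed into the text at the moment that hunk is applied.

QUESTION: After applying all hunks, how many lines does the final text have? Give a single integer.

Answer: 7

Derivation:
Hunk 1: at line 1 remove [jmdb,eapka,jwma] add [sfqfl,vbwp,lcs] -> 8 lines: wxdt wnx sfqfl vbwp lcs vofi molj nqmpl
Hunk 2: at line 2 remove [sfqfl,vbwp] add [mkpdz,bbxwc,xwlq] -> 9 lines: wxdt wnx mkpdz bbxwc xwlq lcs vofi molj nqmpl
Hunk 3: at line 1 remove [mkpdz,bbxwc,xwlq] add [qeo] -> 7 lines: wxdt wnx qeo lcs vofi molj nqmpl
Hunk 4: at line 2 remove [lcs,vofi] add [aso,udped] -> 7 lines: wxdt wnx qeo aso udped molj nqmpl
Hunk 5: at line 3 remove [udped] add [xhxm,ikfl,emq] -> 9 lines: wxdt wnx qeo aso xhxm ikfl emq molj nqmpl
Hunk 6: at line 3 remove [xhxm,ikfl,emq] add [asb] -> 7 lines: wxdt wnx qeo aso asb molj nqmpl
Final line count: 7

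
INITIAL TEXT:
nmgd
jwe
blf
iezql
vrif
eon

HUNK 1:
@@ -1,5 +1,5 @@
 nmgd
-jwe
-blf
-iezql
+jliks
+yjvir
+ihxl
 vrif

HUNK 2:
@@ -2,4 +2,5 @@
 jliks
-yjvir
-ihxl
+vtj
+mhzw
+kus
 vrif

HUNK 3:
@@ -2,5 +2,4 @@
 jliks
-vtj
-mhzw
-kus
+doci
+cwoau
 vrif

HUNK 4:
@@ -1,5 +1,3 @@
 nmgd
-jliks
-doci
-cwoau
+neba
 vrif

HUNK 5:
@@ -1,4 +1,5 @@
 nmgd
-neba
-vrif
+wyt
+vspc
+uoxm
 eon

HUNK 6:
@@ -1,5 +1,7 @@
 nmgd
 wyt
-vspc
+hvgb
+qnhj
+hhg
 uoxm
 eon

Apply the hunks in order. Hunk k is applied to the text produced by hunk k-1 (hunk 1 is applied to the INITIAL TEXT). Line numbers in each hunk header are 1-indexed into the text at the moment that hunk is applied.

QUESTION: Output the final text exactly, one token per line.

Answer: nmgd
wyt
hvgb
qnhj
hhg
uoxm
eon

Derivation:
Hunk 1: at line 1 remove [jwe,blf,iezql] add [jliks,yjvir,ihxl] -> 6 lines: nmgd jliks yjvir ihxl vrif eon
Hunk 2: at line 2 remove [yjvir,ihxl] add [vtj,mhzw,kus] -> 7 lines: nmgd jliks vtj mhzw kus vrif eon
Hunk 3: at line 2 remove [vtj,mhzw,kus] add [doci,cwoau] -> 6 lines: nmgd jliks doci cwoau vrif eon
Hunk 4: at line 1 remove [jliks,doci,cwoau] add [neba] -> 4 lines: nmgd neba vrif eon
Hunk 5: at line 1 remove [neba,vrif] add [wyt,vspc,uoxm] -> 5 lines: nmgd wyt vspc uoxm eon
Hunk 6: at line 1 remove [vspc] add [hvgb,qnhj,hhg] -> 7 lines: nmgd wyt hvgb qnhj hhg uoxm eon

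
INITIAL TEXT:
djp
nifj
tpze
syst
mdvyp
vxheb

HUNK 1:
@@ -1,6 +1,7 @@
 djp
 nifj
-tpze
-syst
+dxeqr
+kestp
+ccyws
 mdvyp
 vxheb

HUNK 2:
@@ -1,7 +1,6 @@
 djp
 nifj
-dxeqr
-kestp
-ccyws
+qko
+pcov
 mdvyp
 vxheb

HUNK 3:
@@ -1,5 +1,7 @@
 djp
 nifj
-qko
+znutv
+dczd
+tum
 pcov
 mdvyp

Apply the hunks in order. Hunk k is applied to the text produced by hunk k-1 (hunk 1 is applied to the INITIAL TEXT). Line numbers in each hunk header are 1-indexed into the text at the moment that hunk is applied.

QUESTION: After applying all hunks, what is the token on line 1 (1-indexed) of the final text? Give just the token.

Answer: djp

Derivation:
Hunk 1: at line 1 remove [tpze,syst] add [dxeqr,kestp,ccyws] -> 7 lines: djp nifj dxeqr kestp ccyws mdvyp vxheb
Hunk 2: at line 1 remove [dxeqr,kestp,ccyws] add [qko,pcov] -> 6 lines: djp nifj qko pcov mdvyp vxheb
Hunk 3: at line 1 remove [qko] add [znutv,dczd,tum] -> 8 lines: djp nifj znutv dczd tum pcov mdvyp vxheb
Final line 1: djp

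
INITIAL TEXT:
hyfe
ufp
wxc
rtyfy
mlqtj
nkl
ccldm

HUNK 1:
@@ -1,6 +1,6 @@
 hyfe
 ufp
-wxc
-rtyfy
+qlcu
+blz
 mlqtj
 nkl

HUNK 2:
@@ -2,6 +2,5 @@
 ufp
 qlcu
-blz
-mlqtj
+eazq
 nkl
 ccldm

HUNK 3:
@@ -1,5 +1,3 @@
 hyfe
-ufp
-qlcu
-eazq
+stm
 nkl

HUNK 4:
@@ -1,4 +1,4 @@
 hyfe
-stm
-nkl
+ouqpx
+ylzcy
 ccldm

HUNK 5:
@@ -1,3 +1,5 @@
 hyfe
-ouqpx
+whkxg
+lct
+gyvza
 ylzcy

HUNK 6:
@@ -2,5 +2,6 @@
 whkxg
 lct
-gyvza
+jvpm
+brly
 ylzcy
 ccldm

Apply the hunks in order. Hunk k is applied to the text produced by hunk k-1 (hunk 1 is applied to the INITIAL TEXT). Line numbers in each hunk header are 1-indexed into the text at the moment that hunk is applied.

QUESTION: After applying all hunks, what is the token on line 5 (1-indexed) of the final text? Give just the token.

Hunk 1: at line 1 remove [wxc,rtyfy] add [qlcu,blz] -> 7 lines: hyfe ufp qlcu blz mlqtj nkl ccldm
Hunk 2: at line 2 remove [blz,mlqtj] add [eazq] -> 6 lines: hyfe ufp qlcu eazq nkl ccldm
Hunk 3: at line 1 remove [ufp,qlcu,eazq] add [stm] -> 4 lines: hyfe stm nkl ccldm
Hunk 4: at line 1 remove [stm,nkl] add [ouqpx,ylzcy] -> 4 lines: hyfe ouqpx ylzcy ccldm
Hunk 5: at line 1 remove [ouqpx] add [whkxg,lct,gyvza] -> 6 lines: hyfe whkxg lct gyvza ylzcy ccldm
Hunk 6: at line 2 remove [gyvza] add [jvpm,brly] -> 7 lines: hyfe whkxg lct jvpm brly ylzcy ccldm
Final line 5: brly

Answer: brly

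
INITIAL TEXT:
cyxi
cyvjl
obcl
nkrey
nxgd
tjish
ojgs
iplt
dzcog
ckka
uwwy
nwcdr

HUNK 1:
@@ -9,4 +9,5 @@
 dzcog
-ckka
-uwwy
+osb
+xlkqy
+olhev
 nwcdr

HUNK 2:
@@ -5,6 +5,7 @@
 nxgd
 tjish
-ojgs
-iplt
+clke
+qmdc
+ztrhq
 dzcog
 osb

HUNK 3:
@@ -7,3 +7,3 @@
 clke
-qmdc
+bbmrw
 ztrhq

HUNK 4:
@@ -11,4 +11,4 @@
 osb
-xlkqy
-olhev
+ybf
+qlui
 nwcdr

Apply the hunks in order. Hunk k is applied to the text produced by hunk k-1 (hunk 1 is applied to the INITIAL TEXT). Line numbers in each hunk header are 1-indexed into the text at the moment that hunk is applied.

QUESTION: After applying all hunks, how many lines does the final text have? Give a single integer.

Hunk 1: at line 9 remove [ckka,uwwy] add [osb,xlkqy,olhev] -> 13 lines: cyxi cyvjl obcl nkrey nxgd tjish ojgs iplt dzcog osb xlkqy olhev nwcdr
Hunk 2: at line 5 remove [ojgs,iplt] add [clke,qmdc,ztrhq] -> 14 lines: cyxi cyvjl obcl nkrey nxgd tjish clke qmdc ztrhq dzcog osb xlkqy olhev nwcdr
Hunk 3: at line 7 remove [qmdc] add [bbmrw] -> 14 lines: cyxi cyvjl obcl nkrey nxgd tjish clke bbmrw ztrhq dzcog osb xlkqy olhev nwcdr
Hunk 4: at line 11 remove [xlkqy,olhev] add [ybf,qlui] -> 14 lines: cyxi cyvjl obcl nkrey nxgd tjish clke bbmrw ztrhq dzcog osb ybf qlui nwcdr
Final line count: 14

Answer: 14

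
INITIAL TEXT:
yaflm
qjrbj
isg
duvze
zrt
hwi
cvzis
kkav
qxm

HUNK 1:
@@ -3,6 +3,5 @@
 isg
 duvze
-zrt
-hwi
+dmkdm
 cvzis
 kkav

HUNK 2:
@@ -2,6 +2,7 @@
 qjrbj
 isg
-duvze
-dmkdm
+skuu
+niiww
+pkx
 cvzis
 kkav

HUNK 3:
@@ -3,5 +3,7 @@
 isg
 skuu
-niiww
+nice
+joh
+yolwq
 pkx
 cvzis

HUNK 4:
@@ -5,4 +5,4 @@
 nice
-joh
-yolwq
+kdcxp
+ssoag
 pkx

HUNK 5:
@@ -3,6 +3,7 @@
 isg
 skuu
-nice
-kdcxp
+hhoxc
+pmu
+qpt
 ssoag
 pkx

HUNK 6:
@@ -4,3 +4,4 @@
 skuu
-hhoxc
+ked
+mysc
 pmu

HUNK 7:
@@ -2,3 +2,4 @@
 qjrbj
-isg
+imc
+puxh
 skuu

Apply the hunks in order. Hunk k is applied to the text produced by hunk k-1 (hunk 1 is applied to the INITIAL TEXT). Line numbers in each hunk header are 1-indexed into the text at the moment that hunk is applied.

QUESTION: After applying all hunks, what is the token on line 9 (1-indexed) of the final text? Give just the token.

Hunk 1: at line 3 remove [zrt,hwi] add [dmkdm] -> 8 lines: yaflm qjrbj isg duvze dmkdm cvzis kkav qxm
Hunk 2: at line 2 remove [duvze,dmkdm] add [skuu,niiww,pkx] -> 9 lines: yaflm qjrbj isg skuu niiww pkx cvzis kkav qxm
Hunk 3: at line 3 remove [niiww] add [nice,joh,yolwq] -> 11 lines: yaflm qjrbj isg skuu nice joh yolwq pkx cvzis kkav qxm
Hunk 4: at line 5 remove [joh,yolwq] add [kdcxp,ssoag] -> 11 lines: yaflm qjrbj isg skuu nice kdcxp ssoag pkx cvzis kkav qxm
Hunk 5: at line 3 remove [nice,kdcxp] add [hhoxc,pmu,qpt] -> 12 lines: yaflm qjrbj isg skuu hhoxc pmu qpt ssoag pkx cvzis kkav qxm
Hunk 6: at line 4 remove [hhoxc] add [ked,mysc] -> 13 lines: yaflm qjrbj isg skuu ked mysc pmu qpt ssoag pkx cvzis kkav qxm
Hunk 7: at line 2 remove [isg] add [imc,puxh] -> 14 lines: yaflm qjrbj imc puxh skuu ked mysc pmu qpt ssoag pkx cvzis kkav qxm
Final line 9: qpt

Answer: qpt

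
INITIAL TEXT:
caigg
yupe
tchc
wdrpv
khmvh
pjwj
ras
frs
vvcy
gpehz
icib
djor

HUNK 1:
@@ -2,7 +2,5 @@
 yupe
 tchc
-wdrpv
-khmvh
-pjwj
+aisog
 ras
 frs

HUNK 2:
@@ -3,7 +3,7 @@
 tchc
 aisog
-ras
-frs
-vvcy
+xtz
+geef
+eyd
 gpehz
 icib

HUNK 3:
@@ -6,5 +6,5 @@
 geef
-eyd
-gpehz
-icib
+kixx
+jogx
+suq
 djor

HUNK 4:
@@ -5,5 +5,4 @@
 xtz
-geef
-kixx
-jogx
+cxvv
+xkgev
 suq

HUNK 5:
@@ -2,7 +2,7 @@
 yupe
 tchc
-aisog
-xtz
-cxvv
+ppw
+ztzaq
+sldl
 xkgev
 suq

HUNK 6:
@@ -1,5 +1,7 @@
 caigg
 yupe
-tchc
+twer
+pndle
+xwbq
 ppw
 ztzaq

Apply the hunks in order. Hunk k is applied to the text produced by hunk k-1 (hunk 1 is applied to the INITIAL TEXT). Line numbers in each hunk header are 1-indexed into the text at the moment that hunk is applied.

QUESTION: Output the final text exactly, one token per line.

Hunk 1: at line 2 remove [wdrpv,khmvh,pjwj] add [aisog] -> 10 lines: caigg yupe tchc aisog ras frs vvcy gpehz icib djor
Hunk 2: at line 3 remove [ras,frs,vvcy] add [xtz,geef,eyd] -> 10 lines: caigg yupe tchc aisog xtz geef eyd gpehz icib djor
Hunk 3: at line 6 remove [eyd,gpehz,icib] add [kixx,jogx,suq] -> 10 lines: caigg yupe tchc aisog xtz geef kixx jogx suq djor
Hunk 4: at line 5 remove [geef,kixx,jogx] add [cxvv,xkgev] -> 9 lines: caigg yupe tchc aisog xtz cxvv xkgev suq djor
Hunk 5: at line 2 remove [aisog,xtz,cxvv] add [ppw,ztzaq,sldl] -> 9 lines: caigg yupe tchc ppw ztzaq sldl xkgev suq djor
Hunk 6: at line 1 remove [tchc] add [twer,pndle,xwbq] -> 11 lines: caigg yupe twer pndle xwbq ppw ztzaq sldl xkgev suq djor

Answer: caigg
yupe
twer
pndle
xwbq
ppw
ztzaq
sldl
xkgev
suq
djor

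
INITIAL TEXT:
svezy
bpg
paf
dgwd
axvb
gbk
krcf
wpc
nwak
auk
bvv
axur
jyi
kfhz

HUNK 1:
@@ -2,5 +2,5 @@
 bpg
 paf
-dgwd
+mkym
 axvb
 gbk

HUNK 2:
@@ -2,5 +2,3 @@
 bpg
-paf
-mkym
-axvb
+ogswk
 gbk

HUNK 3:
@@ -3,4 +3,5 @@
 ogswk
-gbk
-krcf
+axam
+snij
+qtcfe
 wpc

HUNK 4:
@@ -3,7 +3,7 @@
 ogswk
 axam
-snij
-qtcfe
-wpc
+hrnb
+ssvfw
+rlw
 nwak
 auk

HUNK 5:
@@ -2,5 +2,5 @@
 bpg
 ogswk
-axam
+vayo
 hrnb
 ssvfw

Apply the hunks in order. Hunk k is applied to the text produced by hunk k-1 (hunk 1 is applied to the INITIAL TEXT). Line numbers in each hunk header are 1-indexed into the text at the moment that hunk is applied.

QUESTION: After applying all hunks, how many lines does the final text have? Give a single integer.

Answer: 13

Derivation:
Hunk 1: at line 2 remove [dgwd] add [mkym] -> 14 lines: svezy bpg paf mkym axvb gbk krcf wpc nwak auk bvv axur jyi kfhz
Hunk 2: at line 2 remove [paf,mkym,axvb] add [ogswk] -> 12 lines: svezy bpg ogswk gbk krcf wpc nwak auk bvv axur jyi kfhz
Hunk 3: at line 3 remove [gbk,krcf] add [axam,snij,qtcfe] -> 13 lines: svezy bpg ogswk axam snij qtcfe wpc nwak auk bvv axur jyi kfhz
Hunk 4: at line 3 remove [snij,qtcfe,wpc] add [hrnb,ssvfw,rlw] -> 13 lines: svezy bpg ogswk axam hrnb ssvfw rlw nwak auk bvv axur jyi kfhz
Hunk 5: at line 2 remove [axam] add [vayo] -> 13 lines: svezy bpg ogswk vayo hrnb ssvfw rlw nwak auk bvv axur jyi kfhz
Final line count: 13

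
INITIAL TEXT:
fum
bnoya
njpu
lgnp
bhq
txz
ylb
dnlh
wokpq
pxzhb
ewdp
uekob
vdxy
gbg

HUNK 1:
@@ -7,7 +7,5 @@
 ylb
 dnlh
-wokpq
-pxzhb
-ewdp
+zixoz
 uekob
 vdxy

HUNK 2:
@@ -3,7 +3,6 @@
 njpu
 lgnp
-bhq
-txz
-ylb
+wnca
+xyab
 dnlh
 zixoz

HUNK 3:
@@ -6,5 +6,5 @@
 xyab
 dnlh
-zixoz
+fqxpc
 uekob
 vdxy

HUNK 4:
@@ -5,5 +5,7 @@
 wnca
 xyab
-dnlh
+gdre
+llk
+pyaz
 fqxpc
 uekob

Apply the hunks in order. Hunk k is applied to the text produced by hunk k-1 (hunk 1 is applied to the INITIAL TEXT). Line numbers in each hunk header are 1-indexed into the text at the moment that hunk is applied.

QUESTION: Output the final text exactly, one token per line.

Hunk 1: at line 7 remove [wokpq,pxzhb,ewdp] add [zixoz] -> 12 lines: fum bnoya njpu lgnp bhq txz ylb dnlh zixoz uekob vdxy gbg
Hunk 2: at line 3 remove [bhq,txz,ylb] add [wnca,xyab] -> 11 lines: fum bnoya njpu lgnp wnca xyab dnlh zixoz uekob vdxy gbg
Hunk 3: at line 6 remove [zixoz] add [fqxpc] -> 11 lines: fum bnoya njpu lgnp wnca xyab dnlh fqxpc uekob vdxy gbg
Hunk 4: at line 5 remove [dnlh] add [gdre,llk,pyaz] -> 13 lines: fum bnoya njpu lgnp wnca xyab gdre llk pyaz fqxpc uekob vdxy gbg

Answer: fum
bnoya
njpu
lgnp
wnca
xyab
gdre
llk
pyaz
fqxpc
uekob
vdxy
gbg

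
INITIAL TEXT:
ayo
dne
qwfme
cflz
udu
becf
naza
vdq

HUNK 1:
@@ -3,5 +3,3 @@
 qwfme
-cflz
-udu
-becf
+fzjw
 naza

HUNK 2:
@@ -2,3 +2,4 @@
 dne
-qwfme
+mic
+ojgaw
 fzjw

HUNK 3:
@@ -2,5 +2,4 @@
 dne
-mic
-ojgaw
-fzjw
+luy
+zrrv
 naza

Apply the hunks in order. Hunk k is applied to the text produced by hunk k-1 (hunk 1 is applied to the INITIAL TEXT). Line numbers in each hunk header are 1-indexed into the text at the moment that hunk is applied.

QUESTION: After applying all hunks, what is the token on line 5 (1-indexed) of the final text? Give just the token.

Answer: naza

Derivation:
Hunk 1: at line 3 remove [cflz,udu,becf] add [fzjw] -> 6 lines: ayo dne qwfme fzjw naza vdq
Hunk 2: at line 2 remove [qwfme] add [mic,ojgaw] -> 7 lines: ayo dne mic ojgaw fzjw naza vdq
Hunk 3: at line 2 remove [mic,ojgaw,fzjw] add [luy,zrrv] -> 6 lines: ayo dne luy zrrv naza vdq
Final line 5: naza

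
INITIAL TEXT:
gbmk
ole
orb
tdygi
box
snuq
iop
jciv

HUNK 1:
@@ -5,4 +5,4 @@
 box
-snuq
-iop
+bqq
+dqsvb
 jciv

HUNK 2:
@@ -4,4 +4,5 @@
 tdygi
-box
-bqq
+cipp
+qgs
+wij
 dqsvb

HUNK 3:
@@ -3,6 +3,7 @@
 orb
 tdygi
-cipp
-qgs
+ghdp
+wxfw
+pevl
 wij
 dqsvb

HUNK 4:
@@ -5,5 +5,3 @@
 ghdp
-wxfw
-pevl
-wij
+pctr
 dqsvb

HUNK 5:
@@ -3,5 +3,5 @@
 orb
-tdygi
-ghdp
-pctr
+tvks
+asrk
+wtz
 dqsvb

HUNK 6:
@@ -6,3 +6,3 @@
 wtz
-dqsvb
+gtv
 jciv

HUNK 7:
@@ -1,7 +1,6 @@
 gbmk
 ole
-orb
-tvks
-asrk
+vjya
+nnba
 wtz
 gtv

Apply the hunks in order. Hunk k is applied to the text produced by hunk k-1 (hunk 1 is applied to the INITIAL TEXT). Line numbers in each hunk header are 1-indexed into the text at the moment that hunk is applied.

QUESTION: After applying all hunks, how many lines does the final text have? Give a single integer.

Hunk 1: at line 5 remove [snuq,iop] add [bqq,dqsvb] -> 8 lines: gbmk ole orb tdygi box bqq dqsvb jciv
Hunk 2: at line 4 remove [box,bqq] add [cipp,qgs,wij] -> 9 lines: gbmk ole orb tdygi cipp qgs wij dqsvb jciv
Hunk 3: at line 3 remove [cipp,qgs] add [ghdp,wxfw,pevl] -> 10 lines: gbmk ole orb tdygi ghdp wxfw pevl wij dqsvb jciv
Hunk 4: at line 5 remove [wxfw,pevl,wij] add [pctr] -> 8 lines: gbmk ole orb tdygi ghdp pctr dqsvb jciv
Hunk 5: at line 3 remove [tdygi,ghdp,pctr] add [tvks,asrk,wtz] -> 8 lines: gbmk ole orb tvks asrk wtz dqsvb jciv
Hunk 6: at line 6 remove [dqsvb] add [gtv] -> 8 lines: gbmk ole orb tvks asrk wtz gtv jciv
Hunk 7: at line 1 remove [orb,tvks,asrk] add [vjya,nnba] -> 7 lines: gbmk ole vjya nnba wtz gtv jciv
Final line count: 7

Answer: 7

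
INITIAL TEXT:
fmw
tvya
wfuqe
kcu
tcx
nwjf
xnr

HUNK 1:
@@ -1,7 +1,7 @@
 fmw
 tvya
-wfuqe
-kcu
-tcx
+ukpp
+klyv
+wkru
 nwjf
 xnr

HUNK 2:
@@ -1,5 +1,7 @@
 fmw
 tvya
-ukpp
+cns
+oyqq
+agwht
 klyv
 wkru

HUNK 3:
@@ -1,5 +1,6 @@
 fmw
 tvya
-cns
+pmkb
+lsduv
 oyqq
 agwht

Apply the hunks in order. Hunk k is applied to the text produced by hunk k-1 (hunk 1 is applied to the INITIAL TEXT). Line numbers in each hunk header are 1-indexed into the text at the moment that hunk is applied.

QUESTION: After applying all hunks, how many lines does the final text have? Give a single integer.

Hunk 1: at line 1 remove [wfuqe,kcu,tcx] add [ukpp,klyv,wkru] -> 7 lines: fmw tvya ukpp klyv wkru nwjf xnr
Hunk 2: at line 1 remove [ukpp] add [cns,oyqq,agwht] -> 9 lines: fmw tvya cns oyqq agwht klyv wkru nwjf xnr
Hunk 3: at line 1 remove [cns] add [pmkb,lsduv] -> 10 lines: fmw tvya pmkb lsduv oyqq agwht klyv wkru nwjf xnr
Final line count: 10

Answer: 10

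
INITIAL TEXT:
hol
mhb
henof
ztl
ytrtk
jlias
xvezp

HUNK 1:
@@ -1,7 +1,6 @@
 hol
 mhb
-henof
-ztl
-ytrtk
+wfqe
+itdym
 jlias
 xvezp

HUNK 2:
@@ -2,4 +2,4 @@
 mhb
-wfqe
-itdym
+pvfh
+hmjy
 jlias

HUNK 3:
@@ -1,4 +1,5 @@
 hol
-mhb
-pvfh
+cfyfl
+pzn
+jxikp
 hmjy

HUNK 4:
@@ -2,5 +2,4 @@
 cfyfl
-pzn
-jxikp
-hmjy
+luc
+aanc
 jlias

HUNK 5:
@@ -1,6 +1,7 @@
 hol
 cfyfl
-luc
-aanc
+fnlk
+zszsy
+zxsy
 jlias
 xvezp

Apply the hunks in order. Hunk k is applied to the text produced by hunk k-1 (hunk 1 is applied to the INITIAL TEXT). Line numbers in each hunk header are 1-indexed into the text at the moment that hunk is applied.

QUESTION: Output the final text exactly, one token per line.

Hunk 1: at line 1 remove [henof,ztl,ytrtk] add [wfqe,itdym] -> 6 lines: hol mhb wfqe itdym jlias xvezp
Hunk 2: at line 2 remove [wfqe,itdym] add [pvfh,hmjy] -> 6 lines: hol mhb pvfh hmjy jlias xvezp
Hunk 3: at line 1 remove [mhb,pvfh] add [cfyfl,pzn,jxikp] -> 7 lines: hol cfyfl pzn jxikp hmjy jlias xvezp
Hunk 4: at line 2 remove [pzn,jxikp,hmjy] add [luc,aanc] -> 6 lines: hol cfyfl luc aanc jlias xvezp
Hunk 5: at line 1 remove [luc,aanc] add [fnlk,zszsy,zxsy] -> 7 lines: hol cfyfl fnlk zszsy zxsy jlias xvezp

Answer: hol
cfyfl
fnlk
zszsy
zxsy
jlias
xvezp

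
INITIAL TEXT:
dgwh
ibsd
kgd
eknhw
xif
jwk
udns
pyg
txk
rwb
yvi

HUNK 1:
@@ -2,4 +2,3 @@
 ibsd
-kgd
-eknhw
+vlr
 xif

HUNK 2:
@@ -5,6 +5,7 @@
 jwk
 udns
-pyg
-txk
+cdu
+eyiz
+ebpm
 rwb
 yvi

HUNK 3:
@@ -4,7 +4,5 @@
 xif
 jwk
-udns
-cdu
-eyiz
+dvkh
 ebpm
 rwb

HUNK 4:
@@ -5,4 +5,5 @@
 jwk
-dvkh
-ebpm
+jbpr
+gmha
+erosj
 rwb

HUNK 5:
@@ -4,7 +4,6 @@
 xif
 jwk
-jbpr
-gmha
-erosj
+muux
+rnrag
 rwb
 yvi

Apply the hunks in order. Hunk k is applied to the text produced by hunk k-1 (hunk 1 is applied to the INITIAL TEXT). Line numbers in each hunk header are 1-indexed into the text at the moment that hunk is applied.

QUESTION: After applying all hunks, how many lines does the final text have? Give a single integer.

Answer: 9

Derivation:
Hunk 1: at line 2 remove [kgd,eknhw] add [vlr] -> 10 lines: dgwh ibsd vlr xif jwk udns pyg txk rwb yvi
Hunk 2: at line 5 remove [pyg,txk] add [cdu,eyiz,ebpm] -> 11 lines: dgwh ibsd vlr xif jwk udns cdu eyiz ebpm rwb yvi
Hunk 3: at line 4 remove [udns,cdu,eyiz] add [dvkh] -> 9 lines: dgwh ibsd vlr xif jwk dvkh ebpm rwb yvi
Hunk 4: at line 5 remove [dvkh,ebpm] add [jbpr,gmha,erosj] -> 10 lines: dgwh ibsd vlr xif jwk jbpr gmha erosj rwb yvi
Hunk 5: at line 4 remove [jbpr,gmha,erosj] add [muux,rnrag] -> 9 lines: dgwh ibsd vlr xif jwk muux rnrag rwb yvi
Final line count: 9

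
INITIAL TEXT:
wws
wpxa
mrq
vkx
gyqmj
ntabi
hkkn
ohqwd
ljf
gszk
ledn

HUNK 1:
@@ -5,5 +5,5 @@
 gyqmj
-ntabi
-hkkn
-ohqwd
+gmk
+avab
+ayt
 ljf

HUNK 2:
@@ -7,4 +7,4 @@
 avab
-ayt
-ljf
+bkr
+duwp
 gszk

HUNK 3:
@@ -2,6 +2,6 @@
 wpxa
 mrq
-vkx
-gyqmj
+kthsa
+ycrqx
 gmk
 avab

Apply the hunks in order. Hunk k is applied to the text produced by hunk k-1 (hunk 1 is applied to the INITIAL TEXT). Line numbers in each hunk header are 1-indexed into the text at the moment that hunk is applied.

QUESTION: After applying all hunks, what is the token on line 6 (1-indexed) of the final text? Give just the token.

Answer: gmk

Derivation:
Hunk 1: at line 5 remove [ntabi,hkkn,ohqwd] add [gmk,avab,ayt] -> 11 lines: wws wpxa mrq vkx gyqmj gmk avab ayt ljf gszk ledn
Hunk 2: at line 7 remove [ayt,ljf] add [bkr,duwp] -> 11 lines: wws wpxa mrq vkx gyqmj gmk avab bkr duwp gszk ledn
Hunk 3: at line 2 remove [vkx,gyqmj] add [kthsa,ycrqx] -> 11 lines: wws wpxa mrq kthsa ycrqx gmk avab bkr duwp gszk ledn
Final line 6: gmk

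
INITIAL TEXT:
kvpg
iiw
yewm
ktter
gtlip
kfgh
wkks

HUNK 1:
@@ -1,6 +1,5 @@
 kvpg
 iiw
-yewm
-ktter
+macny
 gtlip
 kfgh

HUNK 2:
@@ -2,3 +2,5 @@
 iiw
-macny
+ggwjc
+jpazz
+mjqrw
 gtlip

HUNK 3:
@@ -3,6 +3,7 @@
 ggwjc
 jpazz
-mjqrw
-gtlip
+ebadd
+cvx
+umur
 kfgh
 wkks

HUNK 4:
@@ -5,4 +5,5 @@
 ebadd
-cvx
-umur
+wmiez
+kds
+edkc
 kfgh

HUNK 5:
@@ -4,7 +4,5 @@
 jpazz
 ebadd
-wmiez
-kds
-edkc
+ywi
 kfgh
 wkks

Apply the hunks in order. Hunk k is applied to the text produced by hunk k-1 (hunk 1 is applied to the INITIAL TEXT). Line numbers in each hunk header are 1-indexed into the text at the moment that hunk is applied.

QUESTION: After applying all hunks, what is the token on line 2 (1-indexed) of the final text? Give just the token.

Answer: iiw

Derivation:
Hunk 1: at line 1 remove [yewm,ktter] add [macny] -> 6 lines: kvpg iiw macny gtlip kfgh wkks
Hunk 2: at line 2 remove [macny] add [ggwjc,jpazz,mjqrw] -> 8 lines: kvpg iiw ggwjc jpazz mjqrw gtlip kfgh wkks
Hunk 3: at line 3 remove [mjqrw,gtlip] add [ebadd,cvx,umur] -> 9 lines: kvpg iiw ggwjc jpazz ebadd cvx umur kfgh wkks
Hunk 4: at line 5 remove [cvx,umur] add [wmiez,kds,edkc] -> 10 lines: kvpg iiw ggwjc jpazz ebadd wmiez kds edkc kfgh wkks
Hunk 5: at line 4 remove [wmiez,kds,edkc] add [ywi] -> 8 lines: kvpg iiw ggwjc jpazz ebadd ywi kfgh wkks
Final line 2: iiw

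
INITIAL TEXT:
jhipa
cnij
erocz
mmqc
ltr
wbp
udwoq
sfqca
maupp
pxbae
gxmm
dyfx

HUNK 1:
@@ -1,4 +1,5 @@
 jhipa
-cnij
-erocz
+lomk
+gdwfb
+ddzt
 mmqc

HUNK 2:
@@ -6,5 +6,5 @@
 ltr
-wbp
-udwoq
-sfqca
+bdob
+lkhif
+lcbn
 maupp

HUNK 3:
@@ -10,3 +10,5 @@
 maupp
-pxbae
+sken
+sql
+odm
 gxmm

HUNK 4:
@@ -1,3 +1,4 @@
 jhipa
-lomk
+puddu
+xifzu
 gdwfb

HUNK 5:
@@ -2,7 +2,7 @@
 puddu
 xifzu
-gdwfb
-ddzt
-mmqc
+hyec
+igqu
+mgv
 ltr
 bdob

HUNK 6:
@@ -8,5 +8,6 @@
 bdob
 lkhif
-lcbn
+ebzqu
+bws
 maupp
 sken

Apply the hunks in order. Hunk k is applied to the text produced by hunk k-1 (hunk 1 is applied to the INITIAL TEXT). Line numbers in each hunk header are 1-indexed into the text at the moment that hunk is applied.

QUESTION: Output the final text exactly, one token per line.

Answer: jhipa
puddu
xifzu
hyec
igqu
mgv
ltr
bdob
lkhif
ebzqu
bws
maupp
sken
sql
odm
gxmm
dyfx

Derivation:
Hunk 1: at line 1 remove [cnij,erocz] add [lomk,gdwfb,ddzt] -> 13 lines: jhipa lomk gdwfb ddzt mmqc ltr wbp udwoq sfqca maupp pxbae gxmm dyfx
Hunk 2: at line 6 remove [wbp,udwoq,sfqca] add [bdob,lkhif,lcbn] -> 13 lines: jhipa lomk gdwfb ddzt mmqc ltr bdob lkhif lcbn maupp pxbae gxmm dyfx
Hunk 3: at line 10 remove [pxbae] add [sken,sql,odm] -> 15 lines: jhipa lomk gdwfb ddzt mmqc ltr bdob lkhif lcbn maupp sken sql odm gxmm dyfx
Hunk 4: at line 1 remove [lomk] add [puddu,xifzu] -> 16 lines: jhipa puddu xifzu gdwfb ddzt mmqc ltr bdob lkhif lcbn maupp sken sql odm gxmm dyfx
Hunk 5: at line 2 remove [gdwfb,ddzt,mmqc] add [hyec,igqu,mgv] -> 16 lines: jhipa puddu xifzu hyec igqu mgv ltr bdob lkhif lcbn maupp sken sql odm gxmm dyfx
Hunk 6: at line 8 remove [lcbn] add [ebzqu,bws] -> 17 lines: jhipa puddu xifzu hyec igqu mgv ltr bdob lkhif ebzqu bws maupp sken sql odm gxmm dyfx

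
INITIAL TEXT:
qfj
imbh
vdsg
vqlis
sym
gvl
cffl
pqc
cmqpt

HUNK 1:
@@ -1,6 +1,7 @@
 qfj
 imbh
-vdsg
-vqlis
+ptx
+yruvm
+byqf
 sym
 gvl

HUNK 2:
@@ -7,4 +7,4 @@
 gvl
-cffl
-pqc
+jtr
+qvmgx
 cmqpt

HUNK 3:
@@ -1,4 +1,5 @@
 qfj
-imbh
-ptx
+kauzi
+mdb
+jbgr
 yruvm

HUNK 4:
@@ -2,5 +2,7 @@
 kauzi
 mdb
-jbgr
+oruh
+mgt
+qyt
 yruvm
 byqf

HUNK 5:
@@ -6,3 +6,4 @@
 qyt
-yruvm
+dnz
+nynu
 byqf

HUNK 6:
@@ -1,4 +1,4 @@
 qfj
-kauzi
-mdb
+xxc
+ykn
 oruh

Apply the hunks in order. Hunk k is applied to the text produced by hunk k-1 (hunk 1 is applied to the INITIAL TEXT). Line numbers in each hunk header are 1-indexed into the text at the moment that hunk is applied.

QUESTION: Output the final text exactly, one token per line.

Answer: qfj
xxc
ykn
oruh
mgt
qyt
dnz
nynu
byqf
sym
gvl
jtr
qvmgx
cmqpt

Derivation:
Hunk 1: at line 1 remove [vdsg,vqlis] add [ptx,yruvm,byqf] -> 10 lines: qfj imbh ptx yruvm byqf sym gvl cffl pqc cmqpt
Hunk 2: at line 7 remove [cffl,pqc] add [jtr,qvmgx] -> 10 lines: qfj imbh ptx yruvm byqf sym gvl jtr qvmgx cmqpt
Hunk 3: at line 1 remove [imbh,ptx] add [kauzi,mdb,jbgr] -> 11 lines: qfj kauzi mdb jbgr yruvm byqf sym gvl jtr qvmgx cmqpt
Hunk 4: at line 2 remove [jbgr] add [oruh,mgt,qyt] -> 13 lines: qfj kauzi mdb oruh mgt qyt yruvm byqf sym gvl jtr qvmgx cmqpt
Hunk 5: at line 6 remove [yruvm] add [dnz,nynu] -> 14 lines: qfj kauzi mdb oruh mgt qyt dnz nynu byqf sym gvl jtr qvmgx cmqpt
Hunk 6: at line 1 remove [kauzi,mdb] add [xxc,ykn] -> 14 lines: qfj xxc ykn oruh mgt qyt dnz nynu byqf sym gvl jtr qvmgx cmqpt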